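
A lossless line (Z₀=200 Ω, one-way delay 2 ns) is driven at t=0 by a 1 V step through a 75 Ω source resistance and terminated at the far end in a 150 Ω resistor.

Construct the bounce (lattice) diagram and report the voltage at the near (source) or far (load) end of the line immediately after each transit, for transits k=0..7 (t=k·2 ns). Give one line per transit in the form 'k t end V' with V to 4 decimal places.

Γ_L=-0.142857, Γ_S=-0.454545; launch V₁=1·200/275=0.727273
k=0 src: V=0.7273
k=1 load: inc=0.727273, refl=0.727273·-0.142857=-0.1039; V=0.000000+0.727273+-0.103896=0.6234
k=2 src: inc=-0.103896, refl=-0.103896·-0.454545=0.0472; V=0.727273+-0.103896+0.047226=0.6706
k=3 load: inc=0.047226, refl=0.047226·-0.142857=-0.0067; V=0.623377+0.047226+-0.006747=0.6639
k=4 src: inc=-0.006747, refl=-0.006747·-0.454545=0.0031; V=0.670602+-0.006747+0.003067=0.6669
k=5 load: inc=0.003067, refl=0.003067·-0.142857=-0.0004; V=0.663856+0.003067+-0.000438=0.6665
k=6 src: inc=-0.000438, refl=-0.000438·-0.454545=0.0002; V=0.666922+-0.000438+0.000199=0.6667
k=7 load: inc=0.000199, refl=0.000199·-0.142857=-0.0000; V=0.666484+0.000199+-0.000028=0.6667

0 0 source 0.7273
1 2 load 0.6234
2 4 source 0.6706
3 6 load 0.6639
4 8 source 0.6669
5 10 load 0.6665
6 12 source 0.6667
7 14 load 0.6667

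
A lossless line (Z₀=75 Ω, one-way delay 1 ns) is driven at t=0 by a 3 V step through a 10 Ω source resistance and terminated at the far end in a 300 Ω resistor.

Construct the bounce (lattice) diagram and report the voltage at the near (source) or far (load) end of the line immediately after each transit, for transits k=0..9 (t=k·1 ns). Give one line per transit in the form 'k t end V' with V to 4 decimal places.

0 0 source 2.6471
1 1 load 4.2353
2 2 source 3.0208
3 3 load 2.2920
4 4 source 2.8493
5 5 load 3.1837
6 6 source 2.9280
7 7 load 2.7746
8 8 source 2.8919
9 9 load 2.9623

Γ_L=0.600000, Γ_S=-0.764706; launch V₁=3·75/85=2.647059
k=0 src: V=2.6471
k=1 load: inc=2.647059, refl=2.647059·0.600000=1.5882; V=0.000000+2.647059+1.588235=4.2353
k=2 src: inc=1.588235, refl=1.588235·-0.764706=-1.2145; V=2.647059+1.588235+-1.214533=3.0208
k=3 load: inc=-1.214533, refl=-1.214533·0.600000=-0.7287; V=4.235294+-1.214533+-0.728720=2.2920
k=4 src: inc=-0.728720, refl=-0.728720·-0.764706=0.5573; V=3.020761+-0.728720+0.557256=2.8493
k=5 load: inc=0.557256, refl=0.557256·0.600000=0.3344; V=2.292042+0.557256+0.334354=3.1837
k=6 src: inc=0.334354, refl=0.334354·-0.764706=-0.2557; V=2.849298+0.334354+-0.255682=2.9280
k=7 load: inc=-0.255682, refl=-0.255682·0.600000=-0.1534; V=3.183652+-0.255682+-0.153409=2.7746
k=8 src: inc=-0.153409, refl=-0.153409·-0.764706=0.1173; V=2.927969+-0.153409+0.117313=2.8919
k=9 load: inc=0.117313, refl=0.117313·0.600000=0.0704; V=2.774560+0.117313+0.070388=2.9623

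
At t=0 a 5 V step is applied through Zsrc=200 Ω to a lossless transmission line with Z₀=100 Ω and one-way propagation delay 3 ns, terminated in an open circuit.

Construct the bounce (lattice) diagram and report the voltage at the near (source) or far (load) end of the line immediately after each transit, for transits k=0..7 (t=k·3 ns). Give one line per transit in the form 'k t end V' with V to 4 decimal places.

0 0 source 1.6667
1 3 load 3.3333
2 6 source 3.8889
3 9 load 4.4444
4 12 source 4.6296
5 15 load 4.8148
6 18 source 4.8765
7 21 load 4.9383

Γ_L=1.000000, Γ_S=0.333333; launch V₁=5·100/300=1.666667
k=0 src: V=1.6667
k=1 load: inc=1.666667, refl=1.666667·1.000000=1.6667; V=0.000000+1.666667+1.666667=3.3333
k=2 src: inc=1.666667, refl=1.666667·0.333333=0.5556; V=1.666667+1.666667+0.555556=3.8889
k=3 load: inc=0.555556, refl=0.555556·1.000000=0.5556; V=3.333333+0.555556+0.555556=4.4444
k=4 src: inc=0.555556, refl=0.555556·0.333333=0.1852; V=3.888889+0.555556+0.185185=4.6296
k=5 load: inc=0.185185, refl=0.185185·1.000000=0.1852; V=4.444444+0.185185+0.185185=4.8148
k=6 src: inc=0.185185, refl=0.185185·0.333333=0.0617; V=4.629630+0.185185+0.061728=4.8765
k=7 load: inc=0.061728, refl=0.061728·1.000000=0.0617; V=4.814815+0.061728+0.061728=4.9383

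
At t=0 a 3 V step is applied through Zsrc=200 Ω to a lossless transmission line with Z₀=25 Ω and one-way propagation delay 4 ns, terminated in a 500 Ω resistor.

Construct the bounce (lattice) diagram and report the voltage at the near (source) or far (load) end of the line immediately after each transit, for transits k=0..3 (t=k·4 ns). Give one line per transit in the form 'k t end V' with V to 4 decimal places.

Γ_L=0.904762, Γ_S=0.777778; launch V₁=3·25/225=0.333333
k=0 src: V=0.3333
k=1 load: inc=0.333333, refl=0.333333·0.904762=0.3016; V=0.000000+0.333333+0.301587=0.6349
k=2 src: inc=0.301587, refl=0.301587·0.777778=0.2346; V=0.333333+0.301587+0.234568=0.8695
k=3 load: inc=0.234568, refl=0.234568·0.904762=0.2122; V=0.634921+0.234568+0.212228=1.0817

0 0 source 0.3333
1 4 load 0.6349
2 8 source 0.8695
3 12 load 1.0817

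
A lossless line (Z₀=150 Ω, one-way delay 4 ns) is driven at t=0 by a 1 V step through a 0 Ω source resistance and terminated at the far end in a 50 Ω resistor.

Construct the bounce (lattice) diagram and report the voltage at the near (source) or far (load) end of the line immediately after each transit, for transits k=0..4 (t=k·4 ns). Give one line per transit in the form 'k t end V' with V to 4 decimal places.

Γ_L=-0.500000, Γ_S=-1.000000; launch V₁=1·150/150=1.000000
k=0 src: V=1.0000
k=1 load: inc=1.000000, refl=1.000000·-0.500000=-0.5000; V=0.000000+1.000000+-0.500000=0.5000
k=2 src: inc=-0.500000, refl=-0.500000·-1.000000=0.5000; V=1.000000+-0.500000+0.500000=1.0000
k=3 load: inc=0.500000, refl=0.500000·-0.500000=-0.2500; V=0.500000+0.500000+-0.250000=0.7500
k=4 src: inc=-0.250000, refl=-0.250000·-1.000000=0.2500; V=1.000000+-0.250000+0.250000=1.0000

0 0 source 1.0000
1 4 load 0.5000
2 8 source 1.0000
3 12 load 0.7500
4 16 source 1.0000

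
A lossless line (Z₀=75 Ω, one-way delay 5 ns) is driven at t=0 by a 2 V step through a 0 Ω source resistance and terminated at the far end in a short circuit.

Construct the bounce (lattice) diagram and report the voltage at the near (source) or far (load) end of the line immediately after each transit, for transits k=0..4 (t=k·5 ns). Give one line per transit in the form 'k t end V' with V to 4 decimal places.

0 0 source 2.0000
1 5 load 0.0000
2 10 source 2.0000
3 15 load 0.0000
4 20 source 2.0000

Γ_L=-1.000000, Γ_S=-1.000000; launch V₁=2·75/75=2.000000
k=0 src: V=2.0000
k=1 load: inc=2.000000, refl=2.000000·-1.000000=-2.0000; V=0.000000+2.000000+-2.000000=0.0000
k=2 src: inc=-2.000000, refl=-2.000000·-1.000000=2.0000; V=2.000000+-2.000000+2.000000=2.0000
k=3 load: inc=2.000000, refl=2.000000·-1.000000=-2.0000; V=0.000000+2.000000+-2.000000=0.0000
k=4 src: inc=-2.000000, refl=-2.000000·-1.000000=2.0000; V=2.000000+-2.000000+2.000000=2.0000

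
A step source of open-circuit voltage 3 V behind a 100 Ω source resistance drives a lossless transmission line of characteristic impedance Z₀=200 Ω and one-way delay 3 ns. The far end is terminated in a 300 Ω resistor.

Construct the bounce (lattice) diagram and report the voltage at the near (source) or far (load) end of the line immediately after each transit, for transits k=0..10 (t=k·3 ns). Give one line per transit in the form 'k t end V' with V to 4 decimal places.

0 0 source 2.0000
1 3 load 2.4000
2 6 source 2.2667
3 9 load 2.2400
4 12 source 2.2489
5 15 load 2.2507
6 18 source 2.2501
7 21 load 2.2500
8 24 source 2.2500
9 27 load 2.2500
10 30 source 2.2500

Γ_L=0.200000, Γ_S=-0.333333; launch V₁=3·200/300=2.000000
k=0 src: V=2.0000
k=1 load: inc=2.000000, refl=2.000000·0.200000=0.4000; V=0.000000+2.000000+0.400000=2.4000
k=2 src: inc=0.400000, refl=0.400000·-0.333333=-0.1333; V=2.000000+0.400000+-0.133333=2.2667
k=3 load: inc=-0.133333, refl=-0.133333·0.200000=-0.0267; V=2.400000+-0.133333+-0.026667=2.2400
k=4 src: inc=-0.026667, refl=-0.026667·-0.333333=0.0089; V=2.266667+-0.026667+0.008889=2.2489
k=5 load: inc=0.008889, refl=0.008889·0.200000=0.0018; V=2.240000+0.008889+0.001778=2.2507
k=6 src: inc=0.001778, refl=0.001778·-0.333333=-0.0006; V=2.248889+0.001778+-0.000593=2.2501
k=7 load: inc=-0.000593, refl=-0.000593·0.200000=-0.0001; V=2.250667+-0.000593+-0.000119=2.2500
k=8 src: inc=-0.000119, refl=-0.000119·-0.333333=0.0000; V=2.250074+-0.000119+0.000040=2.2500
k=9 load: inc=0.000040, refl=0.000040·0.200000=0.0000; V=2.249956+0.000040+0.000008=2.2500
k=10 src: inc=0.000008, refl=0.000008·-0.333333=-0.0000; V=2.249995+0.000008+-0.000003=2.2500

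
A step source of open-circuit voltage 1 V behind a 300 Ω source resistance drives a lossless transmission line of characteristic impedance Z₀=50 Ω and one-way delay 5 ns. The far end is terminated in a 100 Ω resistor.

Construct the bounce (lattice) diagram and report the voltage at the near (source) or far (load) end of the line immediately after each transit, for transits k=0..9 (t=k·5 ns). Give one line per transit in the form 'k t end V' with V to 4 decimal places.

Γ_L=0.333333, Γ_S=0.714286; launch V₁=1·50/350=0.142857
k=0 src: V=0.1429
k=1 load: inc=0.142857, refl=0.142857·0.333333=0.0476; V=0.000000+0.142857+0.047619=0.1905
k=2 src: inc=0.047619, refl=0.047619·0.714286=0.0340; V=0.142857+0.047619+0.034014=0.2245
k=3 load: inc=0.034014, refl=0.034014·0.333333=0.0113; V=0.190476+0.034014+0.011338=0.2358
k=4 src: inc=0.011338, refl=0.011338·0.714286=0.0081; V=0.224490+0.011338+0.008098=0.2439
k=5 load: inc=0.008098, refl=0.008098·0.333333=0.0027; V=0.235828+0.008098+0.002699=0.2466
k=6 src: inc=0.002699, refl=0.002699·0.714286=0.0019; V=0.243926+0.002699+0.001928=0.2486
k=7 load: inc=0.001928, refl=0.001928·0.333333=0.0006; V=0.246626+0.001928+0.000643=0.2492
k=8 src: inc=0.000643, refl=0.000643·0.714286=0.0005; V=0.248554+0.000643+0.000459=0.2497
k=9 load: inc=0.000459, refl=0.000459·0.333333=0.0002; V=0.249197+0.000459+0.000153=0.2498

0 0 source 0.1429
1 5 load 0.1905
2 10 source 0.2245
3 15 load 0.2358
4 20 source 0.2439
5 25 load 0.2466
6 30 source 0.2486
7 35 load 0.2492
8 40 source 0.2497
9 45 load 0.2498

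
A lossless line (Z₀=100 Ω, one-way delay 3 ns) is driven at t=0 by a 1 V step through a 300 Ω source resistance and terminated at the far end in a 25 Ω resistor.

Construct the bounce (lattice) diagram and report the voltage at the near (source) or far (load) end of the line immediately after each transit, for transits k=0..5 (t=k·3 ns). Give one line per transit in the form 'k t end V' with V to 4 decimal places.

Γ_L=-0.600000, Γ_S=0.500000; launch V₁=1·100/400=0.250000
k=0 src: V=0.2500
k=1 load: inc=0.250000, refl=0.250000·-0.600000=-0.1500; V=0.000000+0.250000+-0.150000=0.1000
k=2 src: inc=-0.150000, refl=-0.150000·0.500000=-0.0750; V=0.250000+-0.150000+-0.075000=0.0250
k=3 load: inc=-0.075000, refl=-0.075000·-0.600000=0.0450; V=0.100000+-0.075000+0.045000=0.0700
k=4 src: inc=0.045000, refl=0.045000·0.500000=0.0225; V=0.025000+0.045000+0.022500=0.0925
k=5 load: inc=0.022500, refl=0.022500·-0.600000=-0.0135; V=0.070000+0.022500+-0.013500=0.0790

0 0 source 0.2500
1 3 load 0.1000
2 6 source 0.0250
3 9 load 0.0700
4 12 source 0.0925
5 15 load 0.0790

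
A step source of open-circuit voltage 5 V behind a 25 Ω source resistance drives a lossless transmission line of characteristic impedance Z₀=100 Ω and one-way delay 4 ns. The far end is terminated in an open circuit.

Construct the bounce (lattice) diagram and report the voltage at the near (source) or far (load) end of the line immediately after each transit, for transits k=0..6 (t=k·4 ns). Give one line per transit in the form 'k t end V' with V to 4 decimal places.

Γ_L=1.000000, Γ_S=-0.600000; launch V₁=5·100/125=4.000000
k=0 src: V=4.0000
k=1 load: inc=4.000000, refl=4.000000·1.000000=4.0000; V=0.000000+4.000000+4.000000=8.0000
k=2 src: inc=4.000000, refl=4.000000·-0.600000=-2.4000; V=4.000000+4.000000+-2.400000=5.6000
k=3 load: inc=-2.400000, refl=-2.400000·1.000000=-2.4000; V=8.000000+-2.400000+-2.400000=3.2000
k=4 src: inc=-2.400000, refl=-2.400000·-0.600000=1.4400; V=5.600000+-2.400000+1.440000=4.6400
k=5 load: inc=1.440000, refl=1.440000·1.000000=1.4400; V=3.200000+1.440000+1.440000=6.0800
k=6 src: inc=1.440000, refl=1.440000·-0.600000=-0.8640; V=4.640000+1.440000+-0.864000=5.2160

0 0 source 4.0000
1 4 load 8.0000
2 8 source 5.6000
3 12 load 3.2000
4 16 source 4.6400
5 20 load 6.0800
6 24 source 5.2160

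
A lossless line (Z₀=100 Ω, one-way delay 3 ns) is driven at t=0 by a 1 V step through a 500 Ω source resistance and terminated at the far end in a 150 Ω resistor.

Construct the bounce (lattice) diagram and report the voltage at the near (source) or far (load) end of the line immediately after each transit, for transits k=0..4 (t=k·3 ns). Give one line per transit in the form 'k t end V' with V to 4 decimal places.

Γ_L=0.200000, Γ_S=0.666667; launch V₁=1·100/600=0.166667
k=0 src: V=0.1667
k=1 load: inc=0.166667, refl=0.166667·0.200000=0.0333; V=0.000000+0.166667+0.033333=0.2000
k=2 src: inc=0.033333, refl=0.033333·0.666667=0.0222; V=0.166667+0.033333+0.022222=0.2222
k=3 load: inc=0.022222, refl=0.022222·0.200000=0.0044; V=0.200000+0.022222+0.004444=0.2267
k=4 src: inc=0.004444, refl=0.004444·0.666667=0.0030; V=0.222222+0.004444+0.002963=0.2296

0 0 source 0.1667
1 3 load 0.2000
2 6 source 0.2222
3 9 load 0.2267
4 12 source 0.2296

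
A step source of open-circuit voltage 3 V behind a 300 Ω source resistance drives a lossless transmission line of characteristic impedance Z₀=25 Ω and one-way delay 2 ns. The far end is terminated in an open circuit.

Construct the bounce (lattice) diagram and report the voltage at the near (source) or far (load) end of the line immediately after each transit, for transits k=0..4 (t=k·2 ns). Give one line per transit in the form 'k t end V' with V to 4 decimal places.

Γ_L=1.000000, Γ_S=0.846154; launch V₁=3·25/325=0.230769
k=0 src: V=0.2308
k=1 load: inc=0.230769, refl=0.230769·1.000000=0.2308; V=0.000000+0.230769+0.230769=0.4615
k=2 src: inc=0.230769, refl=0.230769·0.846154=0.1953; V=0.230769+0.230769+0.195266=0.6568
k=3 load: inc=0.195266, refl=0.195266·1.000000=0.1953; V=0.461538+0.195266+0.195266=0.8521
k=4 src: inc=0.195266, refl=0.195266·0.846154=0.1652; V=0.656805+0.195266+0.165225=1.0173

0 0 source 0.2308
1 2 load 0.4615
2 4 source 0.6568
3 6 load 0.8521
4 8 source 1.0173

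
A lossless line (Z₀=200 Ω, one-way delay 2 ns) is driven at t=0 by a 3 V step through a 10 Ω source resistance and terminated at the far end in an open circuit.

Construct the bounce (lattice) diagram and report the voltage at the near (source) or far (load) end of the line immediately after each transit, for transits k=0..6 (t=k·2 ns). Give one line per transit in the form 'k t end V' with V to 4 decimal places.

Γ_L=1.000000, Γ_S=-0.904762; launch V₁=3·200/210=2.857143
k=0 src: V=2.8571
k=1 load: inc=2.857143, refl=2.857143·1.000000=2.8571; V=0.000000+2.857143+2.857143=5.7143
k=2 src: inc=2.857143, refl=2.857143·-0.904762=-2.5850; V=2.857143+2.857143+-2.585034=3.1293
k=3 load: inc=-2.585034, refl=-2.585034·1.000000=-2.5850; V=5.714286+-2.585034+-2.585034=0.5442
k=4 src: inc=-2.585034, refl=-2.585034·-0.904762=2.3388; V=3.129252+-2.585034+2.338840=2.8831
k=5 load: inc=2.338840, refl=2.338840·1.000000=2.3388; V=0.544218+2.338840+2.338840=5.2219
k=6 src: inc=2.338840, refl=2.338840·-0.904762=-2.1161; V=2.883058+2.338840+-2.116094=3.1058

0 0 source 2.8571
1 2 load 5.7143
2 4 source 3.1293
3 6 load 0.5442
4 8 source 2.8831
5 10 load 5.2219
6 12 source 3.1058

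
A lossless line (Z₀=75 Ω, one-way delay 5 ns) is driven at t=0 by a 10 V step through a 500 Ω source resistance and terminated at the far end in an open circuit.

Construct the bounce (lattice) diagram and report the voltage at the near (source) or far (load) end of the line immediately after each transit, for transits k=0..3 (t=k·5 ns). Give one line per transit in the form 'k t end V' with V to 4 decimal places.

Γ_L=1.000000, Γ_S=0.739130; launch V₁=10·75/575=1.304348
k=0 src: V=1.3043
k=1 load: inc=1.304348, refl=1.304348·1.000000=1.3043; V=0.000000+1.304348+1.304348=2.6087
k=2 src: inc=1.304348, refl=1.304348·0.739130=0.9641; V=1.304348+1.304348+0.964083=3.5728
k=3 load: inc=0.964083, refl=0.964083·1.000000=0.9641; V=2.608696+0.964083+0.964083=4.5369

0 0 source 1.3043
1 5 load 2.6087
2 10 source 3.5728
3 15 load 4.5369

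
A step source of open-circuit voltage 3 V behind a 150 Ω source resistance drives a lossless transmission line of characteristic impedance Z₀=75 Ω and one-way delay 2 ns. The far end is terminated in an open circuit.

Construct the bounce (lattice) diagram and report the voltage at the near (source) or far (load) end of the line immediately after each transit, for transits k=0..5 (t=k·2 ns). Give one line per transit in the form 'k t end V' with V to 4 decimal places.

0 0 source 1.0000
1 2 load 2.0000
2 4 source 2.3333
3 6 load 2.6667
4 8 source 2.7778
5 10 load 2.8889

Γ_L=1.000000, Γ_S=0.333333; launch V₁=3·75/225=1.000000
k=0 src: V=1.0000
k=1 load: inc=1.000000, refl=1.000000·1.000000=1.0000; V=0.000000+1.000000+1.000000=2.0000
k=2 src: inc=1.000000, refl=1.000000·0.333333=0.3333; V=1.000000+1.000000+0.333333=2.3333
k=3 load: inc=0.333333, refl=0.333333·1.000000=0.3333; V=2.000000+0.333333+0.333333=2.6667
k=4 src: inc=0.333333, refl=0.333333·0.333333=0.1111; V=2.333333+0.333333+0.111111=2.7778
k=5 load: inc=0.111111, refl=0.111111·1.000000=0.1111; V=2.666667+0.111111+0.111111=2.8889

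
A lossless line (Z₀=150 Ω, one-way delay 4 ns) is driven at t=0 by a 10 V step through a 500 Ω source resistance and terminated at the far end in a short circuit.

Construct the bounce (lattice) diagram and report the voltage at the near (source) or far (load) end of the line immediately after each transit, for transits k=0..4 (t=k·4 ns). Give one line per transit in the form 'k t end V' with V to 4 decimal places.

0 0 source 2.3077
1 4 load 0.0000
2 8 source -1.2426
3 12 load 0.0000
4 16 source 0.6691

Γ_L=-1.000000, Γ_S=0.538462; launch V₁=10·150/650=2.307692
k=0 src: V=2.3077
k=1 load: inc=2.307692, refl=2.307692·-1.000000=-2.3077; V=0.000000+2.307692+-2.307692=0.0000
k=2 src: inc=-2.307692, refl=-2.307692·0.538462=-1.2426; V=2.307692+-2.307692+-1.242604=-1.2426
k=3 load: inc=-1.242604, refl=-1.242604·-1.000000=1.2426; V=0.000000+-1.242604+1.242604=0.0000
k=4 src: inc=1.242604, refl=1.242604·0.538462=0.6691; V=-1.242604+1.242604+0.669094=0.6691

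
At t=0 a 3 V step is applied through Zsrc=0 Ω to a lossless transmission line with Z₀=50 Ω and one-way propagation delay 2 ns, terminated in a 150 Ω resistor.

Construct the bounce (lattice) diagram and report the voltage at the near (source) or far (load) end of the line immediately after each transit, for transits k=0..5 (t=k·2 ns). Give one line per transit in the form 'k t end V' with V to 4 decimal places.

0 0 source 3.0000
1 2 load 4.5000
2 4 source 3.0000
3 6 load 2.2500
4 8 source 3.0000
5 10 load 3.3750

Γ_L=0.500000, Γ_S=-1.000000; launch V₁=3·50/50=3.000000
k=0 src: V=3.0000
k=1 load: inc=3.000000, refl=3.000000·0.500000=1.5000; V=0.000000+3.000000+1.500000=4.5000
k=2 src: inc=1.500000, refl=1.500000·-1.000000=-1.5000; V=3.000000+1.500000+-1.500000=3.0000
k=3 load: inc=-1.500000, refl=-1.500000·0.500000=-0.7500; V=4.500000+-1.500000+-0.750000=2.2500
k=4 src: inc=-0.750000, refl=-0.750000·-1.000000=0.7500; V=3.000000+-0.750000+0.750000=3.0000
k=5 load: inc=0.750000, refl=0.750000·0.500000=0.3750; V=2.250000+0.750000+0.375000=3.3750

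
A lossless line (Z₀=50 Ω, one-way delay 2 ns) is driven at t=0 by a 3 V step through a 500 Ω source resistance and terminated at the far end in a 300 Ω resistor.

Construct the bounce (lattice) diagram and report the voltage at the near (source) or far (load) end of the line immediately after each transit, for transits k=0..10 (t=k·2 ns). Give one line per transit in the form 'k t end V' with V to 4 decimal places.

Γ_L=0.714286, Γ_S=0.818182; launch V₁=3·50/550=0.272727
k=0 src: V=0.2727
k=1 load: inc=0.272727, refl=0.272727·0.714286=0.1948; V=0.000000+0.272727+0.194805=0.4675
k=2 src: inc=0.194805, refl=0.194805·0.818182=0.1594; V=0.272727+0.194805+0.159386=0.6269
k=3 load: inc=0.159386, refl=0.159386·0.714286=0.1138; V=0.467532+0.159386+0.113847=0.7408
k=4 src: inc=0.113847, refl=0.113847·0.818182=0.0931; V=0.626919+0.113847+0.093148=0.8339
k=5 load: inc=0.093148, refl=0.093148·0.714286=0.0665; V=0.740766+0.093148+0.066534=0.9004
k=6 src: inc=0.066534, refl=0.066534·0.818182=0.0544; V=0.833913+0.066534+0.054437=0.9549
k=7 load: inc=0.054437, refl=0.054437·0.714286=0.0389; V=0.900448+0.054437+0.038884=0.9938
k=8 src: inc=0.038884, refl=0.038884·0.818182=0.0318; V=0.954884+0.038884+0.031814=1.0256
k=9 load: inc=0.031814, refl=0.031814·0.714286=0.0227; V=0.993768+0.031814+0.022724=1.0483
k=10 src: inc=0.022724, refl=0.022724·0.818182=0.0186; V=1.025582+0.022724+0.018592=1.0669

0 0 source 0.2727
1 2 load 0.4675
2 4 source 0.6269
3 6 load 0.7408
4 8 source 0.8339
5 10 load 0.9004
6 12 source 0.9549
7 14 load 0.9938
8 16 source 1.0256
9 18 load 1.0483
10 20 source 1.0669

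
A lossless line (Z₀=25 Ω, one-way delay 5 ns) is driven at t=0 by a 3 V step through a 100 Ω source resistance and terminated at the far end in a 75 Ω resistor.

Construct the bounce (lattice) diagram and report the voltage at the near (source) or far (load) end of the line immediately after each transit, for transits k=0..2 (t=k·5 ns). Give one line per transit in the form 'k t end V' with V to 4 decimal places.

0 0 source 0.6000
1 5 load 0.9000
2 10 source 1.0800

Γ_L=0.500000, Γ_S=0.600000; launch V₁=3·25/125=0.600000
k=0 src: V=0.6000
k=1 load: inc=0.600000, refl=0.600000·0.500000=0.3000; V=0.000000+0.600000+0.300000=0.9000
k=2 src: inc=0.300000, refl=0.300000·0.600000=0.1800; V=0.600000+0.300000+0.180000=1.0800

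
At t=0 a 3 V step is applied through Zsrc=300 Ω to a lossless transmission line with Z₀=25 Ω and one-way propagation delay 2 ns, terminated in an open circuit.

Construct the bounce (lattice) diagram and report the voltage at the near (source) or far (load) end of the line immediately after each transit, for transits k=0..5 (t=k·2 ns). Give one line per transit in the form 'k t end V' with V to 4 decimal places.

Γ_L=1.000000, Γ_S=0.846154; launch V₁=3·25/325=0.230769
k=0 src: V=0.2308
k=1 load: inc=0.230769, refl=0.230769·1.000000=0.2308; V=0.000000+0.230769+0.230769=0.4615
k=2 src: inc=0.230769, refl=0.230769·0.846154=0.1953; V=0.230769+0.230769+0.195266=0.6568
k=3 load: inc=0.195266, refl=0.195266·1.000000=0.1953; V=0.461538+0.195266+0.195266=0.8521
k=4 src: inc=0.195266, refl=0.195266·0.846154=0.1652; V=0.656805+0.195266+0.165225=1.0173
k=5 load: inc=0.165225, refl=0.165225·1.000000=0.1652; V=0.852071+0.165225+0.165225=1.1825

0 0 source 0.2308
1 2 load 0.4615
2 4 source 0.6568
3 6 load 0.8521
4 8 source 1.0173
5 10 load 1.1825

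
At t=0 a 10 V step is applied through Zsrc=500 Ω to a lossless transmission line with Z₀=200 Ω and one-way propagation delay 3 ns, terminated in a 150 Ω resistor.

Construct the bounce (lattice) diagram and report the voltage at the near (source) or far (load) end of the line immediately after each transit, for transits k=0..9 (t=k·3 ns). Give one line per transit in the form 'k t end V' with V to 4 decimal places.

Γ_L=-0.142857, Γ_S=0.428571; launch V₁=10·200/700=2.857143
k=0 src: V=2.8571
k=1 load: inc=2.857143, refl=2.857143·-0.142857=-0.4082; V=0.000000+2.857143+-0.408163=2.4490
k=2 src: inc=-0.408163, refl=-0.408163·0.428571=-0.1749; V=2.857143+-0.408163+-0.174927=2.2741
k=3 load: inc=-0.174927, refl=-0.174927·-0.142857=0.0250; V=2.448980+-0.174927+0.024990=2.2990
k=4 src: inc=0.024990, refl=0.024990·0.428571=0.0107; V=2.274052+0.024990+0.010710=2.3098
k=5 load: inc=0.010710, refl=0.010710·-0.142857=-0.0015; V=2.299042+0.010710+-0.001530=2.3082
k=6 src: inc=-0.001530, refl=-0.001530·0.428571=-0.0007; V=2.309752+-0.001530+-0.000656=2.3076
k=7 load: inc=-0.000656, refl=-0.000656·-0.142857=0.0001; V=2.308222+-0.000656+0.000094=2.3077
k=8 src: inc=0.000094, refl=0.000094·0.428571=0.0000; V=2.307566+0.000094+0.000040=2.3077
k=9 load: inc=0.000040, refl=0.000040·-0.142857=-0.0000; V=2.307660+0.000040+-0.000006=2.3077

0 0 source 2.8571
1 3 load 2.4490
2 6 source 2.2741
3 9 load 2.2990
4 12 source 2.3098
5 15 load 2.3082
6 18 source 2.3076
7 21 load 2.3077
8 24 source 2.3077
9 27 load 2.3077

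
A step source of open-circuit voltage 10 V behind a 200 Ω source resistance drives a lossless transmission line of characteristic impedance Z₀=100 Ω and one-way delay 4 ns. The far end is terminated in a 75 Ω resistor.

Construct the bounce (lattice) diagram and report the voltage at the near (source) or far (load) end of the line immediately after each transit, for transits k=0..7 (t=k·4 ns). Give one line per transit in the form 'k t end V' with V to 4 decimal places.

0 0 source 3.3333
1 4 load 2.8571
2 8 source 2.6984
3 12 load 2.7211
4 16 source 2.7286
5 20 load 2.7276
6 24 source 2.7272
7 28 load 2.7273

Γ_L=-0.142857, Γ_S=0.333333; launch V₁=10·100/300=3.333333
k=0 src: V=3.3333
k=1 load: inc=3.333333, refl=3.333333·-0.142857=-0.4762; V=0.000000+3.333333+-0.476190=2.8571
k=2 src: inc=-0.476190, refl=-0.476190·0.333333=-0.1587; V=3.333333+-0.476190+-0.158730=2.6984
k=3 load: inc=-0.158730, refl=-0.158730·-0.142857=0.0227; V=2.857143+-0.158730+0.022676=2.7211
k=4 src: inc=0.022676, refl=0.022676·0.333333=0.0076; V=2.698413+0.022676+0.007559=2.7286
k=5 load: inc=0.007559, refl=0.007559·-0.142857=-0.0011; V=2.721088+0.007559+-0.001080=2.7276
k=6 src: inc=-0.001080, refl=-0.001080·0.333333=-0.0004; V=2.728647+-0.001080+-0.000360=2.7272
k=7 load: inc=-0.000360, refl=-0.000360·-0.142857=0.0001; V=2.727567+-0.000360+0.000051=2.7273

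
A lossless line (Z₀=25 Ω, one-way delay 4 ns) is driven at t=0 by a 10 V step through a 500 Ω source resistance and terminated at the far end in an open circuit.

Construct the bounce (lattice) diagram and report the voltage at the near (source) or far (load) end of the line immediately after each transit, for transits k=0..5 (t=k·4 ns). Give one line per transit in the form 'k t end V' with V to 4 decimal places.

0 0 source 0.4762
1 4 load 0.9524
2 8 source 1.3832
3 12 load 1.8141
4 16 source 2.2039
5 20 load 2.5937

Γ_L=1.000000, Γ_S=0.904762; launch V₁=10·25/525=0.476190
k=0 src: V=0.4762
k=1 load: inc=0.476190, refl=0.476190·1.000000=0.4762; V=0.000000+0.476190+0.476190=0.9524
k=2 src: inc=0.476190, refl=0.476190·0.904762=0.4308; V=0.476190+0.476190+0.430839=1.3832
k=3 load: inc=0.430839, refl=0.430839·1.000000=0.4308; V=0.952381+0.430839+0.430839=1.8141
k=4 src: inc=0.430839, refl=0.430839·0.904762=0.3898; V=1.383220+0.430839+0.389807=2.2039
k=5 load: inc=0.389807, refl=0.389807·1.000000=0.3898; V=1.814059+0.389807+0.389807=2.5937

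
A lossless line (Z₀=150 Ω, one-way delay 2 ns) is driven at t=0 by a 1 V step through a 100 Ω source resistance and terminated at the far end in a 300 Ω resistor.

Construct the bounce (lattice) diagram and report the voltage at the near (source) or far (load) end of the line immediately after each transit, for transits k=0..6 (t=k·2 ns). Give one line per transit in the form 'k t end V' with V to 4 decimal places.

0 0 source 0.6000
1 2 load 0.8000
2 4 source 0.7600
3 6 load 0.7467
4 8 source 0.7493
5 10 load 0.7502
6 12 source 0.7500

Γ_L=0.333333, Γ_S=-0.200000; launch V₁=1·150/250=0.600000
k=0 src: V=0.6000
k=1 load: inc=0.600000, refl=0.600000·0.333333=0.2000; V=0.000000+0.600000+0.200000=0.8000
k=2 src: inc=0.200000, refl=0.200000·-0.200000=-0.0400; V=0.600000+0.200000+-0.040000=0.7600
k=3 load: inc=-0.040000, refl=-0.040000·0.333333=-0.0133; V=0.800000+-0.040000+-0.013333=0.7467
k=4 src: inc=-0.013333, refl=-0.013333·-0.200000=0.0027; V=0.760000+-0.013333+0.002667=0.7493
k=5 load: inc=0.002667, refl=0.002667·0.333333=0.0009; V=0.746667+0.002667+0.000889=0.7502
k=6 src: inc=0.000889, refl=0.000889·-0.200000=-0.0002; V=0.749333+0.000889+-0.000178=0.7500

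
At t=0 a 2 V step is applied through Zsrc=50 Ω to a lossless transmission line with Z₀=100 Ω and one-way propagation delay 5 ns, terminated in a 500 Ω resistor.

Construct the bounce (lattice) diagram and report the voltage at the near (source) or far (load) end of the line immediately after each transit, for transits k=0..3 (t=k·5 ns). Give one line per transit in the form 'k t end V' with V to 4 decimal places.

Γ_L=0.666667, Γ_S=-0.333333; launch V₁=2·100/150=1.333333
k=0 src: V=1.3333
k=1 load: inc=1.333333, refl=1.333333·0.666667=0.8889; V=0.000000+1.333333+0.888889=2.2222
k=2 src: inc=0.888889, refl=0.888889·-0.333333=-0.2963; V=1.333333+0.888889+-0.296296=1.9259
k=3 load: inc=-0.296296, refl=-0.296296·0.666667=-0.1975; V=2.222222+-0.296296+-0.197531=1.7284

0 0 source 1.3333
1 5 load 2.2222
2 10 source 1.9259
3 15 load 1.7284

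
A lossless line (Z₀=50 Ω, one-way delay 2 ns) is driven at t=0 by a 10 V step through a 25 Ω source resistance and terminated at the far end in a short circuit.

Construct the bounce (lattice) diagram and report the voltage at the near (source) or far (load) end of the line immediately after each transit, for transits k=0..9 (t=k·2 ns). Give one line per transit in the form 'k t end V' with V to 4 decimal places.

0 0 source 6.6667
1 2 load 0.0000
2 4 source 2.2222
3 6 load 0.0000
4 8 source 0.7407
5 10 load 0.0000
6 12 source 0.2469
7 14 load 0.0000
8 16 source 0.0823
9 18 load 0.0000

Γ_L=-1.000000, Γ_S=-0.333333; launch V₁=10·50/75=6.666667
k=0 src: V=6.6667
k=1 load: inc=6.666667, refl=6.666667·-1.000000=-6.6667; V=0.000000+6.666667+-6.666667=0.0000
k=2 src: inc=-6.666667, refl=-6.666667·-0.333333=2.2222; V=6.666667+-6.666667+2.222222=2.2222
k=3 load: inc=2.222222, refl=2.222222·-1.000000=-2.2222; V=0.000000+2.222222+-2.222222=0.0000
k=4 src: inc=-2.222222, refl=-2.222222·-0.333333=0.7407; V=2.222222+-2.222222+0.740741=0.7407
k=5 load: inc=0.740741, refl=0.740741·-1.000000=-0.7407; V=0.000000+0.740741+-0.740741=0.0000
k=6 src: inc=-0.740741, refl=-0.740741·-0.333333=0.2469; V=0.740741+-0.740741+0.246914=0.2469
k=7 load: inc=0.246914, refl=0.246914·-1.000000=-0.2469; V=0.000000+0.246914+-0.246914=0.0000
k=8 src: inc=-0.246914, refl=-0.246914·-0.333333=0.0823; V=0.246914+-0.246914+0.082305=0.0823
k=9 load: inc=0.082305, refl=0.082305·-1.000000=-0.0823; V=0.000000+0.082305+-0.082305=0.0000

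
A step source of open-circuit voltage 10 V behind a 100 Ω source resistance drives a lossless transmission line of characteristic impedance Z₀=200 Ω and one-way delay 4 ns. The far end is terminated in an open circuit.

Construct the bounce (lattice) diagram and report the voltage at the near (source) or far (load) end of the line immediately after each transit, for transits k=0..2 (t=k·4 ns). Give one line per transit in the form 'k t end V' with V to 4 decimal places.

0 0 source 6.6667
1 4 load 13.3333
2 8 source 11.1111

Γ_L=1.000000, Γ_S=-0.333333; launch V₁=10·200/300=6.666667
k=0 src: V=6.6667
k=1 load: inc=6.666667, refl=6.666667·1.000000=6.6667; V=0.000000+6.666667+6.666667=13.3333
k=2 src: inc=6.666667, refl=6.666667·-0.333333=-2.2222; V=6.666667+6.666667+-2.222222=11.1111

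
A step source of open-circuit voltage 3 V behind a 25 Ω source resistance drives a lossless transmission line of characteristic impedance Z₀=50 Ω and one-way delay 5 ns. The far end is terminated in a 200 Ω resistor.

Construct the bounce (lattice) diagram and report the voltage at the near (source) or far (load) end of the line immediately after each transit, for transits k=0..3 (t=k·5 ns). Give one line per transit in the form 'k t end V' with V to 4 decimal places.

0 0 source 2.0000
1 5 load 3.2000
2 10 source 2.8000
3 15 load 2.5600

Γ_L=0.600000, Γ_S=-0.333333; launch V₁=3·50/75=2.000000
k=0 src: V=2.0000
k=1 load: inc=2.000000, refl=2.000000·0.600000=1.2000; V=0.000000+2.000000+1.200000=3.2000
k=2 src: inc=1.200000, refl=1.200000·-0.333333=-0.4000; V=2.000000+1.200000+-0.400000=2.8000
k=3 load: inc=-0.400000, refl=-0.400000·0.600000=-0.2400; V=3.200000+-0.400000+-0.240000=2.5600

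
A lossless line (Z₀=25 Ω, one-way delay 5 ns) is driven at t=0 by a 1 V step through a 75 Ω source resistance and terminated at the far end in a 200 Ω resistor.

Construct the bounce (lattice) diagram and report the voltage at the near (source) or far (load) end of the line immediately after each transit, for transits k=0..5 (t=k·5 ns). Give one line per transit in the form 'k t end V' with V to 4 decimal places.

0 0 source 0.2500
1 5 load 0.4444
2 10 source 0.5417
3 15 load 0.6173
4 20 source 0.6551
5 25 load 0.6845

Γ_L=0.777778, Γ_S=0.500000; launch V₁=1·25/100=0.250000
k=0 src: V=0.2500
k=1 load: inc=0.250000, refl=0.250000·0.777778=0.1944; V=0.000000+0.250000+0.194444=0.4444
k=2 src: inc=0.194444, refl=0.194444·0.500000=0.0972; V=0.250000+0.194444+0.097222=0.5417
k=3 load: inc=0.097222, refl=0.097222·0.777778=0.0756; V=0.444444+0.097222+0.075617=0.6173
k=4 src: inc=0.075617, refl=0.075617·0.500000=0.0378; V=0.541667+0.075617+0.037809=0.6551
k=5 load: inc=0.037809, refl=0.037809·0.777778=0.0294; V=0.617284+0.037809+0.029407=0.6845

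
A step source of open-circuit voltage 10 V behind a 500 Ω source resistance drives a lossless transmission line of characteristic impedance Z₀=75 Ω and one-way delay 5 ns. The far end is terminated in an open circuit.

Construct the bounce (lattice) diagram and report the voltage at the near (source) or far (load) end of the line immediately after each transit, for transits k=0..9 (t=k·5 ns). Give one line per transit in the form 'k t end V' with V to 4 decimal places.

0 0 source 1.3043
1 5 load 2.6087
2 10 source 3.5728
3 15 load 4.5369
4 20 source 5.2494
5 25 load 5.9620
6 30 source 6.4887
7 35 load 7.0154
8 40 source 7.4047
9 45 load 7.7940

Γ_L=1.000000, Γ_S=0.739130; launch V₁=10·75/575=1.304348
k=0 src: V=1.3043
k=1 load: inc=1.304348, refl=1.304348·1.000000=1.3043; V=0.000000+1.304348+1.304348=2.6087
k=2 src: inc=1.304348, refl=1.304348·0.739130=0.9641; V=1.304348+1.304348+0.964083=3.5728
k=3 load: inc=0.964083, refl=0.964083·1.000000=0.9641; V=2.608696+0.964083+0.964083=4.5369
k=4 src: inc=0.964083, refl=0.964083·0.739130=0.7126; V=3.572779+0.964083+0.712583=5.2494
k=5 load: inc=0.712583, refl=0.712583·1.000000=0.7126; V=4.536862+0.712583+0.712583=5.9620
k=6 src: inc=0.712583, refl=0.712583·0.739130=0.5267; V=5.249445+0.712583+0.526692=6.4887
k=7 load: inc=0.526692, refl=0.526692·1.000000=0.5267; V=5.962028+0.526692+0.526692=7.0154
k=8 src: inc=0.526692, refl=0.526692·0.739130=0.3893; V=6.488720+0.526692+0.389294=7.4047
k=9 load: inc=0.389294, refl=0.389294·1.000000=0.3893; V=7.015412+0.389294+0.389294=7.7940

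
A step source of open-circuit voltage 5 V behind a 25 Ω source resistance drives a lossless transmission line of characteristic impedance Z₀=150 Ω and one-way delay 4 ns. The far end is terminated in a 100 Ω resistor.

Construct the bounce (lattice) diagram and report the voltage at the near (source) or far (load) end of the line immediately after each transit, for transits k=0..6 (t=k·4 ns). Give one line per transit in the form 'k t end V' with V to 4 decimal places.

0 0 source 4.2857
1 4 load 3.4286
2 8 source 4.0408
3 12 load 3.9184
4 16 source 4.0058
5 20 load 3.9883
6 24 source 4.0008

Γ_L=-0.200000, Γ_S=-0.714286; launch V₁=5·150/175=4.285714
k=0 src: V=4.2857
k=1 load: inc=4.285714, refl=4.285714·-0.200000=-0.8571; V=0.000000+4.285714+-0.857143=3.4286
k=2 src: inc=-0.857143, refl=-0.857143·-0.714286=0.6122; V=4.285714+-0.857143+0.612245=4.0408
k=3 load: inc=0.612245, refl=0.612245·-0.200000=-0.1224; V=3.428571+0.612245+-0.122449=3.9184
k=4 src: inc=-0.122449, refl=-0.122449·-0.714286=0.0875; V=4.040816+-0.122449+0.087464=4.0058
k=5 load: inc=0.087464, refl=0.087464·-0.200000=-0.0175; V=3.918367+0.087464+-0.017493=3.9883
k=6 src: inc=-0.017493, refl=-0.017493·-0.714286=0.0125; V=4.005831+-0.017493+0.012495=4.0008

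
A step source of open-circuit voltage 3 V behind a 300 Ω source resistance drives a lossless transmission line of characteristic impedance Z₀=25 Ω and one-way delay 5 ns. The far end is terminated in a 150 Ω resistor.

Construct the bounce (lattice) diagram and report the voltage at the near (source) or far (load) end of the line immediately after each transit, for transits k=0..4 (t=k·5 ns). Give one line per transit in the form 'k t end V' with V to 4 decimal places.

0 0 source 0.2308
1 5 load 0.3956
2 10 source 0.5351
3 15 load 0.6347
4 20 source 0.7190

Γ_L=0.714286, Γ_S=0.846154; launch V₁=3·25/325=0.230769
k=0 src: V=0.2308
k=1 load: inc=0.230769, refl=0.230769·0.714286=0.1648; V=0.000000+0.230769+0.164835=0.3956
k=2 src: inc=0.164835, refl=0.164835·0.846154=0.1395; V=0.230769+0.164835+0.139476=0.5351
k=3 load: inc=0.139476, refl=0.139476·0.714286=0.0996; V=0.395604+0.139476+0.099626=0.6347
k=4 src: inc=0.099626, refl=0.099626·0.846154=0.0843; V=0.535080+0.099626+0.084299=0.7190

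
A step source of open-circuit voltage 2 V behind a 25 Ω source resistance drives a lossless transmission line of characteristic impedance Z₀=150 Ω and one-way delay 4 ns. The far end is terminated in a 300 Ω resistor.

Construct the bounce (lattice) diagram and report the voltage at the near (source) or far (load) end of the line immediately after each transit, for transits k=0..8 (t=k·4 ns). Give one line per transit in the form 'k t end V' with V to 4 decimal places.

0 0 source 1.7143
1 4 load 2.2857
2 8 source 1.8776
3 12 load 1.7415
4 16 source 1.8387
5 20 load 1.8711
6 24 source 1.8479
7 28 load 1.8402
8 32 source 1.8457

Γ_L=0.333333, Γ_S=-0.714286; launch V₁=2·150/175=1.714286
k=0 src: V=1.7143
k=1 load: inc=1.714286, refl=1.714286·0.333333=0.5714; V=0.000000+1.714286+0.571429=2.2857
k=2 src: inc=0.571429, refl=0.571429·-0.714286=-0.4082; V=1.714286+0.571429+-0.408163=1.8776
k=3 load: inc=-0.408163, refl=-0.408163·0.333333=-0.1361; V=2.285714+-0.408163+-0.136054=1.7415
k=4 src: inc=-0.136054, refl=-0.136054·-0.714286=0.0972; V=1.877551+-0.136054+0.097182=1.8387
k=5 load: inc=0.097182, refl=0.097182·0.333333=0.0324; V=1.741497+0.097182+0.032394=1.8711
k=6 src: inc=0.032394, refl=0.032394·-0.714286=-0.0231; V=1.838678+0.032394+-0.023139=1.8479
k=7 load: inc=-0.023139, refl=-0.023139·0.333333=-0.0077; V=1.871072+-0.023139+-0.007713=1.8402
k=8 src: inc=-0.007713, refl=-0.007713·-0.714286=0.0055; V=1.847934+-0.007713+0.005509=1.8457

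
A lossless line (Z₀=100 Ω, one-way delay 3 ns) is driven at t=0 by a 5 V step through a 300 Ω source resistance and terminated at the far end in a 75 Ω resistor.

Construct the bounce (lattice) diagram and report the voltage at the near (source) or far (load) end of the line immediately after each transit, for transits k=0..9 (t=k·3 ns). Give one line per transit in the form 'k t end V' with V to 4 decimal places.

Γ_L=-0.142857, Γ_S=0.500000; launch V₁=5·100/400=1.250000
k=0 src: V=1.2500
k=1 load: inc=1.250000, refl=1.250000·-0.142857=-0.1786; V=0.000000+1.250000+-0.178571=1.0714
k=2 src: inc=-0.178571, refl=-0.178571·0.500000=-0.0893; V=1.250000+-0.178571+-0.089286=0.9821
k=3 load: inc=-0.089286, refl=-0.089286·-0.142857=0.0128; V=1.071429+-0.089286+0.012755=0.9949
k=4 src: inc=0.012755, refl=0.012755·0.500000=0.0064; V=0.982143+0.012755+0.006378=1.0013
k=5 load: inc=0.006378, refl=0.006378·-0.142857=-0.0009; V=0.994898+0.006378+-0.000911=1.0004
k=6 src: inc=-0.000911, refl=-0.000911·0.500000=-0.0005; V=1.001276+-0.000911+-0.000456=0.9999
k=7 load: inc=-0.000456, refl=-0.000456·-0.142857=0.0001; V=1.000364+-0.000456+0.000065=1.0000
k=8 src: inc=0.000065, refl=0.000065·0.500000=0.0000; V=0.999909+0.000065+0.000033=1.0000
k=9 load: inc=0.000033, refl=0.000033·-0.142857=-0.0000; V=0.999974+0.000033+-0.000005=1.0000

0 0 source 1.2500
1 3 load 1.0714
2 6 source 0.9821
3 9 load 0.9949
4 12 source 1.0013
5 15 load 1.0004
6 18 source 0.9999
7 21 load 1.0000
8 24 source 1.0000
9 27 load 1.0000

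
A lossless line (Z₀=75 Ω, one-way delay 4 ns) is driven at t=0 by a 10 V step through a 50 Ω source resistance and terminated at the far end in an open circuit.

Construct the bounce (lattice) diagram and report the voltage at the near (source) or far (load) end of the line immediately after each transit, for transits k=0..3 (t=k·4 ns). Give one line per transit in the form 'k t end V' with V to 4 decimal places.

0 0 source 6.0000
1 4 load 12.0000
2 8 source 10.8000
3 12 load 9.6000

Γ_L=1.000000, Γ_S=-0.200000; launch V₁=10·75/125=6.000000
k=0 src: V=6.0000
k=1 load: inc=6.000000, refl=6.000000·1.000000=6.0000; V=0.000000+6.000000+6.000000=12.0000
k=2 src: inc=6.000000, refl=6.000000·-0.200000=-1.2000; V=6.000000+6.000000+-1.200000=10.8000
k=3 load: inc=-1.200000, refl=-1.200000·1.000000=-1.2000; V=12.000000+-1.200000+-1.200000=9.6000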